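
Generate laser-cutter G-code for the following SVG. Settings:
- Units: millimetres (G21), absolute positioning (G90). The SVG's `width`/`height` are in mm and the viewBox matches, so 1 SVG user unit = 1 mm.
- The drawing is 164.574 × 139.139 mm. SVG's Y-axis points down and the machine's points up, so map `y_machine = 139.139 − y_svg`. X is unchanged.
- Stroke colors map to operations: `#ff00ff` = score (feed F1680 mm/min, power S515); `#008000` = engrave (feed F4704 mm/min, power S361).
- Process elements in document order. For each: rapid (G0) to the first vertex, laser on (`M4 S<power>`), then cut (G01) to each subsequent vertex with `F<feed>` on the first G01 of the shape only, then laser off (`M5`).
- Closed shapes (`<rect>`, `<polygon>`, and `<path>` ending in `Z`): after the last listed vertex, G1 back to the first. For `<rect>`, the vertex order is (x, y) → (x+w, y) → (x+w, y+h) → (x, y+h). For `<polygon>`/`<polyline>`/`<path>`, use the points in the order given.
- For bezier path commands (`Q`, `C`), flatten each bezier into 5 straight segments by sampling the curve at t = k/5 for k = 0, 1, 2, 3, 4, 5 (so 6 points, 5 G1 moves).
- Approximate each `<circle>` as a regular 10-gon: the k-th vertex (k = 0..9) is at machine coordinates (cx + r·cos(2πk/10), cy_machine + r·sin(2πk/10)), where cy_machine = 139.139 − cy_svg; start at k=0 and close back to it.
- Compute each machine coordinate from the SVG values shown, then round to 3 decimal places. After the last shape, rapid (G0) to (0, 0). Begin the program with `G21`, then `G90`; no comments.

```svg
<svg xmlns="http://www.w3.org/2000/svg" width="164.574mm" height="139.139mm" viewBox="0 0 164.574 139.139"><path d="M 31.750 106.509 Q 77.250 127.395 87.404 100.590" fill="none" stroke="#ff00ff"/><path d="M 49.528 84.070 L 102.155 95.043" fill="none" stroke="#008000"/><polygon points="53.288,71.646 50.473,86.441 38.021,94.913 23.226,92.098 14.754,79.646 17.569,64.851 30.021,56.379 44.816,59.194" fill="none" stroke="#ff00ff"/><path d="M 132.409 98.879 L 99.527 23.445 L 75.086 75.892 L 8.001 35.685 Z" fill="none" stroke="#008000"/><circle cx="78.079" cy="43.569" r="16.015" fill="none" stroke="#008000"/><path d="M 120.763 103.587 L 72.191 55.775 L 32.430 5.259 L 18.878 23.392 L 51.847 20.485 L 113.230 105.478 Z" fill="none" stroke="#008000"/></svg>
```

1 u = 1 mm; y_m = 139.139 − y.

[1] `<path>` quadratic bezier, #ff00ff→score S515 F1680: (31.750,32.630) → (48.536,26.183) → (62.495,23.552) → (73.625,24.736) → (81.929,29.735) → (87.404,38.549)

[2] `<path>` line segment, #008000→engrave S361 F4704: (49.528,55.069) → (102.155,44.096)

[3] `<polygon>` regular polygon, #ff00ff→score S515 F1680: (53.288,67.493) → (50.473,52.698) → (38.021,44.226) → (23.226,47.041) → (14.754,59.493) → (17.569,74.288) → (30.021,82.760) → (44.816,79.945) → (53.288,67.493) (closed)

[4] `<path>` closed polygon, #008000→engrave S361 F4704: (132.409,40.260) → (99.527,115.694) → (75.086,63.247) → (8.001,103.454) → (132.409,40.260) (closed)

[5] `<circle>` circle, #008000→engrave S361 F4704: (94.094,95.570) → (91.035,104.983) → (83.028,110.801) → (73.130,110.801) → (65.123,104.983) → (62.064,95.570) → (65.123,86.157) → (73.130,80.339) → (83.028,80.339) → (91.035,86.157) → (94.094,95.570) (closed)

[6] `<path>` closed polygon, #008000→engrave S361 F4704: (120.763,35.552) → (72.191,83.364) → (32.430,133.880) → (18.878,115.747) → (51.847,118.654) → (113.230,33.661) → (120.763,35.552) (closed)

G21
G90
G0 X31.750 Y32.630
M4 S515
G01 X48.536 Y26.183 F1680
G01 X62.495 Y23.552
G01 X73.625 Y24.736
G01 X81.929 Y29.735
G01 X87.404 Y38.549
M5
G0 X49.528 Y55.069
M4 S361
G01 X102.155 Y44.096 F4704
M5
G0 X53.288 Y67.493
M4 S515
G01 X50.473 Y52.698 F1680
G01 X38.021 Y44.226
G01 X23.226 Y47.041
G01 X14.754 Y59.493
G01 X17.569 Y74.288
G01 X30.021 Y82.760
G01 X44.816 Y79.945
G01 X53.288 Y67.493
M5
G0 X132.409 Y40.260
M4 S361
G01 X99.527 Y115.694 F4704
G01 X75.086 Y63.247
G01 X8.001 Y103.454
G01 X132.409 Y40.260
M5
G0 X94.094 Y95.570
M4 S361
G01 X91.035 Y104.983 F4704
G01 X83.028 Y110.801
G01 X73.130 Y110.801
G01 X65.123 Y104.983
G01 X62.064 Y95.570
G01 X65.123 Y86.157
G01 X73.130 Y80.339
G01 X83.028 Y80.339
G01 X91.035 Y86.157
G01 X94.094 Y95.570
M5
G0 X120.763 Y35.552
M4 S361
G01 X72.191 Y83.364 F4704
G01 X32.430 Y133.880
G01 X18.878 Y115.747
G01 X51.847 Y118.654
G01 X113.230 Y33.661
G01 X120.763 Y35.552
M5
G0 X0.000 Y0.000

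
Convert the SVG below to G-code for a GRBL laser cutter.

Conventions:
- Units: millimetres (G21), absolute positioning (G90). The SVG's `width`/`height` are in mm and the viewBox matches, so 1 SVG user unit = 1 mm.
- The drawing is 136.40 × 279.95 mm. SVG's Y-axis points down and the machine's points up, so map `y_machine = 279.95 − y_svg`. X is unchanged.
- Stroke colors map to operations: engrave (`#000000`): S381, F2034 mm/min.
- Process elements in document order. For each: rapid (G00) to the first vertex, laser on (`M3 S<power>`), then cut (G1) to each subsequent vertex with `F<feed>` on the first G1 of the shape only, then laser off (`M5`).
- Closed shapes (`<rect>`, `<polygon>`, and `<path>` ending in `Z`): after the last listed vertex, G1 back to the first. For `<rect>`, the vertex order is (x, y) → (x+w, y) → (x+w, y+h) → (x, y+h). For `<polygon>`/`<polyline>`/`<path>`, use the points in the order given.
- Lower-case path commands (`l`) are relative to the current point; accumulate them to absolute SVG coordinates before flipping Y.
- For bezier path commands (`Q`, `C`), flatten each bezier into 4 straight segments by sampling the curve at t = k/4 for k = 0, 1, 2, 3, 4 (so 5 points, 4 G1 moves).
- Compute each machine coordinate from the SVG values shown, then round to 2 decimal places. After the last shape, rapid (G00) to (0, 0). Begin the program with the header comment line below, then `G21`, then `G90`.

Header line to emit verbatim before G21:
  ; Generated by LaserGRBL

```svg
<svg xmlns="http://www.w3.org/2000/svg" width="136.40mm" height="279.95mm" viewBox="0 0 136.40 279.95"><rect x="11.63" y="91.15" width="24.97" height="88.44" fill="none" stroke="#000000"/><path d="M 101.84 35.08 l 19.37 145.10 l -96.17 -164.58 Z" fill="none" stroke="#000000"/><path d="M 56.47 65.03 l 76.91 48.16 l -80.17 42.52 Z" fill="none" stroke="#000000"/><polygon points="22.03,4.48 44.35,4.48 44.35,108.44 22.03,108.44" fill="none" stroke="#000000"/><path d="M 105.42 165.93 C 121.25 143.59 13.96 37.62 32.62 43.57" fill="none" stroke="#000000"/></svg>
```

; Generated by LaserGRBL
G21
G90
G00 X11.63 Y188.80
M3 S381
G1 X36.60 Y188.80 F2034
G1 X36.60 Y100.36
G1 X11.63 Y100.36
G1 X11.63 Y188.80
M5
G00 X101.84 Y244.87
M3 S381
G1 X121.21 Y99.77 F2034
G1 X25.04 Y264.35
G1 X101.84 Y244.87
M5
G00 X56.47 Y214.92
M3 S381
G1 X133.38 Y166.76 F2034
G1 X53.21 Y124.24
G1 X56.47 Y214.92
M5
G00 X22.03 Y275.47
M3 S381
G1 X44.35 Y275.47 F2034
G1 X44.35 Y171.51
G1 X22.03 Y171.51
G1 X22.03 Y275.47
M5
G00 X105.42 Y114.02
M3 S381
G1 X98.10 Y143.40 F2034
G1 X67.96 Y185.81
G1 X38.35 Y222.91
G1 X32.62 Y236.38
M5
G00 X0.00 Y0.00

1 u = 1 mm; y_m = 279.95 − y.

[1] `<rect>` rectangle, #000000→engrave S381 F2034: (11.63,188.80) → (36.60,188.80) → (36.60,100.36) → (11.63,100.36) → (11.63,188.80) (closed)

[2] `<path>` closed polygon, #000000→engrave S381 F2034: (101.84,244.87) → (121.21,99.77) → (25.04,264.35) → (101.84,244.87) (closed)

[3] `<path>` regular polygon, #000000→engrave S381 F2034: (56.47,214.92) → (133.38,166.76) → (53.21,124.24) → (56.47,214.92) (closed)

[4] `<polygon>` rectangle, #000000→engrave S381 F2034: (22.03,275.47) → (44.35,275.47) → (44.35,171.51) → (22.03,171.51) → (22.03,275.47) (closed)

[5] `<path>` cubic bezier, #000000→engrave S381 F2034: (105.42,114.02) → (98.10,143.40) → (67.96,185.81) → (38.35,222.91) → (32.62,236.38)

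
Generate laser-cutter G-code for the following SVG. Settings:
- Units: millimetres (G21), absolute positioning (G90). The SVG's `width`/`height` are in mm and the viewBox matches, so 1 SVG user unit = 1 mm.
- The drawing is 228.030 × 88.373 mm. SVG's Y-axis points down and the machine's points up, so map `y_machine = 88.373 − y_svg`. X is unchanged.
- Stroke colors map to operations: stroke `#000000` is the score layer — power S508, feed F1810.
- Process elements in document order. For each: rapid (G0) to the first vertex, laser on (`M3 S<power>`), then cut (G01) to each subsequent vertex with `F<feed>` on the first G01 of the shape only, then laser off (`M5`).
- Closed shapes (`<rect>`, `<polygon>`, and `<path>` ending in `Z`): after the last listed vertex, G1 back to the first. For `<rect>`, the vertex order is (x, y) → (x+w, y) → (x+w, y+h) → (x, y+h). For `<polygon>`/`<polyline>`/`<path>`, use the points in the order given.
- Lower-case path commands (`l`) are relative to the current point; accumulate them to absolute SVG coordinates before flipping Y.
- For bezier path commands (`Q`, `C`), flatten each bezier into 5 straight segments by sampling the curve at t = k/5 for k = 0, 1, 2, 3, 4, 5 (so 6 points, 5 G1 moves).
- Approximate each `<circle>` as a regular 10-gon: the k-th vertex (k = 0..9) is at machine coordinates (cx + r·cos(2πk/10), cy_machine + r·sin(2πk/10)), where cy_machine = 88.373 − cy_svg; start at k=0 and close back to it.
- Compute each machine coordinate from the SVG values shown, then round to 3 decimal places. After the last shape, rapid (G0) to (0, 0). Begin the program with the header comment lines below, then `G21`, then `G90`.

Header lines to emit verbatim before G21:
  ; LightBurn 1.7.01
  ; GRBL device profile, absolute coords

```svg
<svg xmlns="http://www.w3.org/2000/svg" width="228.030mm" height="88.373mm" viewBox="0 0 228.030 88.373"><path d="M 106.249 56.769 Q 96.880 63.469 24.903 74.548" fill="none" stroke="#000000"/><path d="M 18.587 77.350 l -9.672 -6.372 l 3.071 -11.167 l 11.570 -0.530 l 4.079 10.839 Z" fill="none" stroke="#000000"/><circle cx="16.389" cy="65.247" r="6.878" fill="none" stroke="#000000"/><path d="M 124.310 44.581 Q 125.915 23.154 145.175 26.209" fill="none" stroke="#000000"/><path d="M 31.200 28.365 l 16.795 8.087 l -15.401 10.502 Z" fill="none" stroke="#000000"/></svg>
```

; LightBurn 1.7.01
; GRBL device profile, absolute coords
G21
G90
G0 X106.249 Y31.604
M3 S508
G01 X99.997 Y28.749 F1810
G01 X88.737 Y25.543
G01 X72.467 Y21.988
G01 X51.189 Y18.081
G01 X24.903 Y13.825
M5
G0 X18.587 Y11.023
M3 S508
G01 X8.915 Y17.395 F1810
G01 X11.986 Y28.562
G01 X23.556 Y29.092
G01 X27.635 Y18.253
G01 X18.587 Y11.023
M5
G0 X23.267 Y23.126
M3 S508
G01 X21.953 Y27.169 F1810
G01 X18.514 Y29.667
G01 X14.264 Y29.667
G01 X10.825 Y27.169
G01 X9.511 Y23.126
G01 X10.825 Y19.083
G01 X14.264 Y16.585
G01 X18.514 Y16.585
G01 X21.953 Y19.083
G01 X23.267 Y23.126
M5
G0 X124.310 Y43.792
M3 S508
G01 X125.658 Y51.384 F1810
G01 X128.419 Y57.016
G01 X132.592 Y60.691
G01 X138.177 Y62.407
G01 X145.175 Y62.164
M5
G0 X31.200 Y60.008
M3 S508
G01 X47.995 Y51.921 F1810
G01 X32.594 Y41.419
G01 X31.200 Y60.008
M5
G0 X0.000 Y0.000

Since the viewBox matches the mm dimensions, user units are millimetres directly. The only transform is the Y-flip y_m = 88.373 − y_svg.

Shape 1 is a quadratic bezier drawn with `<path>`. Its stroke #000000 means score at S508, F1810. After flipping Y the toolpath is (106.249,31.604) → (99.997,28.749) → (88.737,25.543) → (72.467,21.988) → (51.189,18.081) → (24.903,13.825).

Shape 2 is a regular polygon drawn with `<path>`. Its stroke #000000 means score at S508, F1810. After flipping Y the toolpath is (18.587,11.023) → (8.915,17.395) → (11.986,28.562) → (23.556,29.092) → (27.635,18.253) → (18.587,11.023), returning to the start.

Shape 3 is a circle drawn with `<circle>`. Its stroke #000000 means score at S508, F1810. After flipping Y the toolpath is (23.267,23.126) → (21.953,27.169) → (18.514,29.667) → (14.264,29.667) → (10.825,27.169) → (9.511,23.126) → (10.825,19.083) → (14.264,16.585) → (18.514,16.585) → (21.953,19.083) → (23.267,23.126), returning to the start.

Shape 4 is a quadratic bezier drawn with `<path>`. Its stroke #000000 means score at S508, F1810. After flipping Y the toolpath is (124.310,43.792) → (125.658,51.384) → (128.419,57.016) → (132.592,60.691) → (138.177,62.407) → (145.175,62.164).

Shape 5 is a regular polygon drawn with `<path>`. Its stroke #000000 means score at S508, F1810. After flipping Y the toolpath is (31.200,60.008) → (47.995,51.921) → (32.594,41.419) → (31.200,60.008), returning to the start.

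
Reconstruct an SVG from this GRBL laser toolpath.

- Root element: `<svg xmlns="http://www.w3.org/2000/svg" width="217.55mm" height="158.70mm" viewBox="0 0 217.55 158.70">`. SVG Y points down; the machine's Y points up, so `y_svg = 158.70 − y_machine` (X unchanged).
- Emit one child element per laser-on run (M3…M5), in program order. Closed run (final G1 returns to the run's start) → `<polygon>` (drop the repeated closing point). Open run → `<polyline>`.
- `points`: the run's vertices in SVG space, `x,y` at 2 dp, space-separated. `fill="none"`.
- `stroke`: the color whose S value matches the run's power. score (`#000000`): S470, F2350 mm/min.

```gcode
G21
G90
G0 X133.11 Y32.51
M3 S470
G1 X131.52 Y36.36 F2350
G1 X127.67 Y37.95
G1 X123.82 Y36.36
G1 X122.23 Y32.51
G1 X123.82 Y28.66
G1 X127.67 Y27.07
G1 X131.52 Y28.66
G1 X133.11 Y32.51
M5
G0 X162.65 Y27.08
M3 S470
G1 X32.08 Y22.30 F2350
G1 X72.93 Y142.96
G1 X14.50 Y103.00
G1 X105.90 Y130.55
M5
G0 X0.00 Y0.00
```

y_svg = 158.70 − y_m. Every run uses S470, so all elements get stroke `#000000` (score).

[1] closed run; points: 133.11,126.19 131.52,122.34 127.67,120.75 123.82,122.34 122.23,126.19 123.82,130.04 127.67,131.63 131.52,130.04

[2] open run; points: 162.65,131.62 32.08,136.40 72.93,15.74 14.50,55.70 105.90,28.15

<svg xmlns="http://www.w3.org/2000/svg" width="217.55mm" height="158.70mm" viewBox="0 0 217.55 158.70">
  <polygon points="133.11,126.19 131.52,122.34 127.67,120.75 123.82,122.34 122.23,126.19 123.82,130.04 127.67,131.63 131.52,130.04" fill="none" stroke="#000000"/>
  <polyline points="162.65,131.62 32.08,136.40 72.93,15.74 14.50,55.70 105.90,28.15" fill="none" stroke="#000000"/>
</svg>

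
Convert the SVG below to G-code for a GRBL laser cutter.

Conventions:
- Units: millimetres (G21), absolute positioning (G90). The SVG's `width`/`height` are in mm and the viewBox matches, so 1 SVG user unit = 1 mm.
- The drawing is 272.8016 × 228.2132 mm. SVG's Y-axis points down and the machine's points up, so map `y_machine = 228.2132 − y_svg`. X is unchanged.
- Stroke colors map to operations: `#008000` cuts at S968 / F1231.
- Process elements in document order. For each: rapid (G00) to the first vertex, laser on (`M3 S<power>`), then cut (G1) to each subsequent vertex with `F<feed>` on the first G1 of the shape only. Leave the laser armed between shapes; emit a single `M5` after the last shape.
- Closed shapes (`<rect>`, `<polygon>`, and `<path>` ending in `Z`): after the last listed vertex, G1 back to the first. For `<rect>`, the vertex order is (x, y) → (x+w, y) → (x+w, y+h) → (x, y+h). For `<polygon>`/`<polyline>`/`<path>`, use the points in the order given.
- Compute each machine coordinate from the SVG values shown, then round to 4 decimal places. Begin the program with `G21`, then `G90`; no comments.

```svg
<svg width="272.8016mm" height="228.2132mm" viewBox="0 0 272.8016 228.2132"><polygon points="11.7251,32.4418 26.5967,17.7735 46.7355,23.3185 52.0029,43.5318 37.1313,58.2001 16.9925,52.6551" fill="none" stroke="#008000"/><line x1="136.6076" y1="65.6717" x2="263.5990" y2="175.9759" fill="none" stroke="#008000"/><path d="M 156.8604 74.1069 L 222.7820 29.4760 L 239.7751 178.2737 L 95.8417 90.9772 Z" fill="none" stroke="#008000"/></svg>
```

1 u = 1 mm; y_m = 228.2132 − y.

[1] `<polygon>` regular polygon, #008000→cut S968 F1231: (11.7251,195.7714) → (26.5967,210.4397) → (46.7355,204.8947) → (52.0029,184.6814) → (37.1313,170.0131) → (16.9925,175.5581) → (11.7251,195.7714) (closed)

[2] `<line>` line segment, #008000→cut S968 F1231: (136.6076,162.5415) → (263.5990,52.2373)

[3] `<path>` closed polygon, #008000→cut S968 F1231: (156.8604,154.1063) → (222.7820,198.7372) → (239.7751,49.9395) → (95.8417,137.2360) → (156.8604,154.1063) (closed)

G21
G90
G00 X11.7251 Y195.7714
M3 S968
G1 X26.5967 Y210.4397 F1231
G1 X46.7355 Y204.8947
G1 X52.0029 Y184.6814
G1 X37.1313 Y170.0131
G1 X16.9925 Y175.5581
G1 X11.7251 Y195.7714
G00 X136.6076 Y162.5415
M3 S968
G1 X263.5990 Y52.2373 F1231
G00 X156.8604 Y154.1063
M3 S968
G1 X222.7820 Y198.7372 F1231
G1 X239.7751 Y49.9395
G1 X95.8417 Y137.2360
G1 X156.8604 Y154.1063
M5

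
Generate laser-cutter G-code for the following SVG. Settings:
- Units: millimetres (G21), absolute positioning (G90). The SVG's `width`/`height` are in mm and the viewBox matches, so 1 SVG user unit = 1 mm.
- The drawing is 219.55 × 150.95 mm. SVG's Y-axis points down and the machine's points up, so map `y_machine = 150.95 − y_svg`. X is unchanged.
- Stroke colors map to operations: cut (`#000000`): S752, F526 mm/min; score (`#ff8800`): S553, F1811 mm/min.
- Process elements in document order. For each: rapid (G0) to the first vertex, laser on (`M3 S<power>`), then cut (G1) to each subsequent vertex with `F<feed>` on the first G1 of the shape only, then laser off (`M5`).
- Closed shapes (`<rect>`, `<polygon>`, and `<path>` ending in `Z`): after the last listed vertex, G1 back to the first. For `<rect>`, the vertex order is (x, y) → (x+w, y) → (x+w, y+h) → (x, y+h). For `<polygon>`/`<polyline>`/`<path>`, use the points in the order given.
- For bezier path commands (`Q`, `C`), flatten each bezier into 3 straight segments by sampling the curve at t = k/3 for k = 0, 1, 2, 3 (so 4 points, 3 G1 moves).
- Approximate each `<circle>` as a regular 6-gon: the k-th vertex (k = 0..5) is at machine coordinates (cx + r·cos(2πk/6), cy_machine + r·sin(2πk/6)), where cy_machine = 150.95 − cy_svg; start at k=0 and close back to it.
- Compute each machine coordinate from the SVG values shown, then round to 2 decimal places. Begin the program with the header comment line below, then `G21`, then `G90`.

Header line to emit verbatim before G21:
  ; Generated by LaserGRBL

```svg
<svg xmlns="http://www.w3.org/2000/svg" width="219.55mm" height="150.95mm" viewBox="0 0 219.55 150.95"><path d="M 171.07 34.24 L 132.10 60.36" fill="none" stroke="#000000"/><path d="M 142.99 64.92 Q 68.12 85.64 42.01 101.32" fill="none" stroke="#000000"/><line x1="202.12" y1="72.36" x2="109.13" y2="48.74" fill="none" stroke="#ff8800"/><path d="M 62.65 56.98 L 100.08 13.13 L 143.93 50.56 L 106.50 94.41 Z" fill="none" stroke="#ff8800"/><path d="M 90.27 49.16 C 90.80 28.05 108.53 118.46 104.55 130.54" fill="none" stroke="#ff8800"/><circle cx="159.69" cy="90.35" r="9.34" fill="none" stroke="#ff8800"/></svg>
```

; Generated by LaserGRBL
G21
G90
G0 X171.07 Y116.71
M3 S752
G1 X132.10 Y90.59 F526
M5
G0 X142.99 Y86.03
M3 S752
G1 X98.49 Y72.78 F526
G1 X64.83 Y60.64
G1 X42.01 Y49.63
M5
G0 X202.12 Y78.59
M3 S553
G1 X109.13 Y102.21 F1811
M5
G0 X62.65 Y93.97
M3 S553
G1 X100.08 Y137.82 F1811
G1 X143.93 Y100.39
G1 X106.50 Y56.54
G1 X62.65 Y93.97
M5
G0 X90.27 Y101.79
M3 S553
G1 X95.09 Y92.76 F1811
G1 X102.73 Y51.57
G1 X104.55 Y20.41
M5
G0 X169.03 Y60.60
M3 S553
G1 X164.36 Y68.69 F1811
G1 X155.02 Y68.69
G1 X150.35 Y60.60
G1 X155.02 Y52.51
G1 X164.36 Y52.51
G1 X169.03 Y60.60
M5

1 u = 1 mm; y_m = 150.95 − y.

[1] `<path>` line segment, #000000→cut S752 F526: (171.07,116.71) → (132.10,90.59)

[2] `<path>` quadratic bezier, #000000→cut S752 F526: (142.99,86.03) → (98.49,72.78) → (64.83,60.64) → (42.01,49.63)

[3] `<line>` line segment, #ff8800→score S553 F1811: (202.12,78.59) → (109.13,102.21)

[4] `<path>` regular polygon, #ff8800→score S553 F1811: (62.65,93.97) → (100.08,137.82) → (143.93,100.39) → (106.50,56.54) → (62.65,93.97) (closed)

[5] `<path>` cubic bezier, #ff8800→score S553 F1811: (90.27,101.79) → (95.09,92.76) → (102.73,51.57) → (104.55,20.41)

[6] `<circle>` circle, #ff8800→score S553 F1811: (169.03,60.60) → (164.36,68.69) → (155.02,68.69) → (150.35,60.60) → (155.02,52.51) → (164.36,52.51) → (169.03,60.60) (closed)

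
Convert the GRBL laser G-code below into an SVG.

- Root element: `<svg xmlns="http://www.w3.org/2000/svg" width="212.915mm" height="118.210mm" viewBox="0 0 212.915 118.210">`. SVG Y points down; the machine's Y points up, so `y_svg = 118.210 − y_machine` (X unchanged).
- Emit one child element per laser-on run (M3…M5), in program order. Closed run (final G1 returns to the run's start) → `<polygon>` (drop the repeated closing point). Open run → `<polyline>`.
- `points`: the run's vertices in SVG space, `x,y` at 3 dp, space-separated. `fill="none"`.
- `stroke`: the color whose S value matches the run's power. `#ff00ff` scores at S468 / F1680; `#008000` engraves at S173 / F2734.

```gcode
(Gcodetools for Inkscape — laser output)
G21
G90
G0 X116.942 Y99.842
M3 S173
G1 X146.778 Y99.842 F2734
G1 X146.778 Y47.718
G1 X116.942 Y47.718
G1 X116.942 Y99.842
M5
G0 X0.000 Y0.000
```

<svg xmlns="http://www.w3.org/2000/svg" width="212.915mm" height="118.210mm" viewBox="0 0 212.915 118.210">
  <polygon points="116.942,18.368 146.778,18.368 146.778,70.492 116.942,70.492" fill="none" stroke="#008000"/>
</svg>

y_svg = 118.210 − y_m. Every run uses S173, so all elements get stroke `#008000` (engrave).

[1] closed run; points: 116.942,18.368 146.778,18.368 146.778,70.492 116.942,70.492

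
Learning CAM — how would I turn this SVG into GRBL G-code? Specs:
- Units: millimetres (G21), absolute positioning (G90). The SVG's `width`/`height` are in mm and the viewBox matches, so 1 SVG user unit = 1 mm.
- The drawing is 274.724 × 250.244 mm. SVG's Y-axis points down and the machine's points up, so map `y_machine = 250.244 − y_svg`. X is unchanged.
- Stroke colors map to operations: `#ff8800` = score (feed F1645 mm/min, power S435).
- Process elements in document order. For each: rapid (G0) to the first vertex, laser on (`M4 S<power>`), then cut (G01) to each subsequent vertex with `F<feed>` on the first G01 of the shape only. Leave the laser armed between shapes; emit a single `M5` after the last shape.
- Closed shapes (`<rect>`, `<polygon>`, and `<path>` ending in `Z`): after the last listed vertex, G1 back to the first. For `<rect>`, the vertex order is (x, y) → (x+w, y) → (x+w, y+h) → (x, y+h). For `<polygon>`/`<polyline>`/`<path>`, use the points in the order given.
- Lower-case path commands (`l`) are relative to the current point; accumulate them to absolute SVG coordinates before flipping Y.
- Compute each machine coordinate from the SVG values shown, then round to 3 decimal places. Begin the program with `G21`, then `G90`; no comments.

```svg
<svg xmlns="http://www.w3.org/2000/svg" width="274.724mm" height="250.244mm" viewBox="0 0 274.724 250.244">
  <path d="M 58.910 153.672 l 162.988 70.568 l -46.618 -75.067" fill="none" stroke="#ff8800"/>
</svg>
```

G21
G90
G0 X58.910 Y96.572
M4 S435
G01 X221.898 Y26.004 F1645
G01 X175.280 Y101.071
M5

Since the viewBox matches the mm dimensions, user units are millimetres directly. The only transform is the Y-flip y_m = 250.244 − y_svg.

Shape 1 is a open polyline drawn with `<path>`. Its stroke #ff8800 means score at S435, F1645. After flipping Y the toolpath is (58.910,96.572) → (221.898,26.004) → (175.280,101.071).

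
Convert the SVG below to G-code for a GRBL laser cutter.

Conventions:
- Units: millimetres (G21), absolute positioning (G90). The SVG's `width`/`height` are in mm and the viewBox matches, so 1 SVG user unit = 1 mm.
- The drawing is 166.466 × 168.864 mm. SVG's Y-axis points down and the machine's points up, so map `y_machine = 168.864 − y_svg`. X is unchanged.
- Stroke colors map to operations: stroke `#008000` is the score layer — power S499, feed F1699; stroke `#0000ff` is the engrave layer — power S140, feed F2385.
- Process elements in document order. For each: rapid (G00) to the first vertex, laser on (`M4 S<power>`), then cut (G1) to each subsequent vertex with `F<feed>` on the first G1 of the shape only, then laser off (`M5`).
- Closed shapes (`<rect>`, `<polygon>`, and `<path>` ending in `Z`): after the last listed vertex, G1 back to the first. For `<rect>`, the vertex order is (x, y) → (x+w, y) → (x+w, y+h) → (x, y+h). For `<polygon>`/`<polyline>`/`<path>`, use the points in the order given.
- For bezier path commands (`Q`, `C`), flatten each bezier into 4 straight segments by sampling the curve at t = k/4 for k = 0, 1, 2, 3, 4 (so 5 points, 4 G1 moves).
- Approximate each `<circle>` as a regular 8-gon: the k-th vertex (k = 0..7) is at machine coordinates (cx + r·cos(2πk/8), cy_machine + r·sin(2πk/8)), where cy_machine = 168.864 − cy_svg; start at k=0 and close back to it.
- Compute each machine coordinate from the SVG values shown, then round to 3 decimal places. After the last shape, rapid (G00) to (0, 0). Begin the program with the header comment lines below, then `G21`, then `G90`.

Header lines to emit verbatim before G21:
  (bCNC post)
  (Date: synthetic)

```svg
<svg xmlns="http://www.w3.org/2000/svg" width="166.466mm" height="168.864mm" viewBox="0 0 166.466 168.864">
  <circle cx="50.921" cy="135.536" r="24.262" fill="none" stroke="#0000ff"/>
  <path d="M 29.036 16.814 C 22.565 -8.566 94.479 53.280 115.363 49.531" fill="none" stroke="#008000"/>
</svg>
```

viewBox `0 0 166.466 168.864` with mm width/height → 1 unit = 1 mm. Flip: y_m = 168.864 − y_svg.

**Shape 1** — `<circle>` circle, stroke `#0000ff` → engrave (S140, F2385). Machine vertices: (75.183,33.328) → (68.077,50.484) → (50.921,57.590) → (33.765,50.484) → (26.659,33.328) → (33.765,16.172) → (50.921,9.066) → (68.077,16.172) → (75.183,33.328). Closed: final G1 returns to the first vertex.

**Shape 2** — `<path>` cubic bezier, stroke `#008000` → score (S499, F1699). Control points (SVG): P0=(29.036,16.814), P1=(22.565,-8.566), P2=(94.479,53.280), P3=(115.363,49.531); sampled at t=k/4. Machine vertices: (29.036,152.050) → (36.858,157.118) → (61.941,143.803) → (92.154,126.432) → (115.363,119.333). Open path.

(bCNC post)
(Date: synthetic)
G21
G90
G00 X75.183 Y33.328
M4 S140
G1 X68.077 Y50.484 F2385
G1 X50.921 Y57.590
G1 X33.765 Y50.484
G1 X26.659 Y33.328
G1 X33.765 Y16.172
G1 X50.921 Y9.066
G1 X68.077 Y16.172
G1 X75.183 Y33.328
M5
G00 X29.036 Y152.050
M4 S499
G1 X36.858 Y157.118 F1699
G1 X61.941 Y143.803
G1 X92.154 Y126.432
G1 X115.363 Y119.333
M5
G00 X0.000 Y0.000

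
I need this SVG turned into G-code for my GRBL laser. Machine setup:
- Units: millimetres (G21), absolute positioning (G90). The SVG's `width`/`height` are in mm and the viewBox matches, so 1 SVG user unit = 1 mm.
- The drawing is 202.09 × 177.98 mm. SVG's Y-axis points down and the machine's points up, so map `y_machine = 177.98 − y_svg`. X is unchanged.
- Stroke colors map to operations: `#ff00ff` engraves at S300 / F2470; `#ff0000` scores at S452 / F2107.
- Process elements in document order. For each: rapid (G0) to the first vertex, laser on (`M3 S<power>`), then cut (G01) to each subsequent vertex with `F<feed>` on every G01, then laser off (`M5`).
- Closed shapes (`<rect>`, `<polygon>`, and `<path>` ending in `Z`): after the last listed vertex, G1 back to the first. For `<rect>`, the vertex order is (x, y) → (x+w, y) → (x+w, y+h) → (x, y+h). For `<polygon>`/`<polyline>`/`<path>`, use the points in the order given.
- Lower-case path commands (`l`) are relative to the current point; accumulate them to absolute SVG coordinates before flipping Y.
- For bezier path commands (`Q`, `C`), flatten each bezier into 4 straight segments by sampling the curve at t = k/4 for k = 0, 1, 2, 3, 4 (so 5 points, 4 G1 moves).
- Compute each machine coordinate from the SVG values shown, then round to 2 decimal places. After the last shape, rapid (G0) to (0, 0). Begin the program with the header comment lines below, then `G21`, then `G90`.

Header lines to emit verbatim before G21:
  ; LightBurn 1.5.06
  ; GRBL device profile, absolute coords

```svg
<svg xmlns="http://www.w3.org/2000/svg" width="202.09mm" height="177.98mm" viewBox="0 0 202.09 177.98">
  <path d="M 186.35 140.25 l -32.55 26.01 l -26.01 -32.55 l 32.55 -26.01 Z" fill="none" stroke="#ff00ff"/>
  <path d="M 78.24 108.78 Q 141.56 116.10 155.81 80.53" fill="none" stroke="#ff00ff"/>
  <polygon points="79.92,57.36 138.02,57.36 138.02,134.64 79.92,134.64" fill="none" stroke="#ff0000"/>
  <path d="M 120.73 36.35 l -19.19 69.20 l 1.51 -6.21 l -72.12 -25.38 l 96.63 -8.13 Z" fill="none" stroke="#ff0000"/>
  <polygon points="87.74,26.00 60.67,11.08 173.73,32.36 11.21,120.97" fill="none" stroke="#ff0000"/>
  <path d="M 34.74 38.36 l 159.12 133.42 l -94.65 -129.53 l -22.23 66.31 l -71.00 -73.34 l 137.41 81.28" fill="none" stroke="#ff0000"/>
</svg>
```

; LightBurn 1.5.06
; GRBL device profile, absolute coords
G21
G90
G0 X186.35 Y37.73
M3 S300
G01 X153.80 Y11.72 F2470
G01 X127.79 Y44.27 F2470
G01 X160.34 Y70.28 F2470
G01 X186.35 Y37.73 F2470
M5
G0 X78.24 Y69.20
M3 S300
G01 X106.83 Y68.22 F2470
G01 X129.29 Y72.60 F2470
G01 X145.62 Y82.35 F2470
G01 X155.81 Y97.45 F2470
M5
G0 X79.92 Y120.62
M3 S452
G01 X138.02 Y120.62 F2107
G01 X138.02 Y43.34 F2107
G01 X79.92 Y43.34 F2107
G01 X79.92 Y120.62 F2107
M5
G0 X120.73 Y141.63
M3 S452
G01 X101.54 Y72.43 F2107
G01 X103.05 Y78.64 F2107
G01 X30.93 Y104.02 F2107
G01 X127.56 Y112.15 F2107
G01 X120.73 Y141.63 F2107
M5
G0 X87.74 Y151.98
M3 S452
G01 X60.67 Y166.90 F2107
G01 X173.73 Y145.62 F2107
G01 X11.21 Y57.01 F2107
G01 X87.74 Y151.98 F2107
M5
G0 X34.74 Y139.62
M3 S452
G01 X193.86 Y6.20 F2107
G01 X99.21 Y135.73 F2107
G01 X76.98 Y69.42 F2107
G01 X5.98 Y142.76 F2107
G01 X143.39 Y61.48 F2107
M5
G0 X0.00 Y0.00

Since the viewBox matches the mm dimensions, user units are millimetres directly. The only transform is the Y-flip y_m = 177.98 − y_svg.

Shape 1 is a regular polygon drawn with `<path>`. Its stroke #ff00ff means engrave at S300, F2470. After flipping Y the toolpath is (186.35,37.73) → (153.80,11.72) → (127.79,44.27) → (160.34,70.28) → (186.35,37.73), returning to the start.

Shape 2 is a quadratic bezier drawn with `<path>`. Its stroke #ff00ff means engrave at S300, F2470. After flipping Y the toolpath is (78.24,69.20) → (106.83,68.22) → (129.29,72.60) → (145.62,82.35) → (155.81,97.45).

Shape 3 is a rectangle drawn with `<polygon>`. Its stroke #ff0000 means score at S452, F2107. After flipping Y the toolpath is (79.92,120.62) → (138.02,120.62) → (138.02,43.34) → (79.92,43.34) → (79.92,120.62), returning to the start.

Shape 4 is a closed polygon drawn with `<path>`. Its stroke #ff0000 means score at S452, F2107. After flipping Y the toolpath is (120.73,141.63) → (101.54,72.43) → (103.05,78.64) → (30.93,104.02) → (127.56,112.15) → (120.73,141.63), returning to the start.

Shape 5 is a closed polygon drawn with `<polygon>`. Its stroke #ff0000 means score at S452, F2107. After flipping Y the toolpath is (87.74,151.98) → (60.67,166.90) → (173.73,145.62) → (11.21,57.01) → (87.74,151.98), returning to the start.

Shape 6 is a open polyline drawn with `<path>`. Its stroke #ff0000 means score at S452, F2107. After flipping Y the toolpath is (34.74,139.62) → (193.86,6.20) → (99.21,135.73) → (76.98,69.42) → (5.98,142.76) → (143.39,61.48).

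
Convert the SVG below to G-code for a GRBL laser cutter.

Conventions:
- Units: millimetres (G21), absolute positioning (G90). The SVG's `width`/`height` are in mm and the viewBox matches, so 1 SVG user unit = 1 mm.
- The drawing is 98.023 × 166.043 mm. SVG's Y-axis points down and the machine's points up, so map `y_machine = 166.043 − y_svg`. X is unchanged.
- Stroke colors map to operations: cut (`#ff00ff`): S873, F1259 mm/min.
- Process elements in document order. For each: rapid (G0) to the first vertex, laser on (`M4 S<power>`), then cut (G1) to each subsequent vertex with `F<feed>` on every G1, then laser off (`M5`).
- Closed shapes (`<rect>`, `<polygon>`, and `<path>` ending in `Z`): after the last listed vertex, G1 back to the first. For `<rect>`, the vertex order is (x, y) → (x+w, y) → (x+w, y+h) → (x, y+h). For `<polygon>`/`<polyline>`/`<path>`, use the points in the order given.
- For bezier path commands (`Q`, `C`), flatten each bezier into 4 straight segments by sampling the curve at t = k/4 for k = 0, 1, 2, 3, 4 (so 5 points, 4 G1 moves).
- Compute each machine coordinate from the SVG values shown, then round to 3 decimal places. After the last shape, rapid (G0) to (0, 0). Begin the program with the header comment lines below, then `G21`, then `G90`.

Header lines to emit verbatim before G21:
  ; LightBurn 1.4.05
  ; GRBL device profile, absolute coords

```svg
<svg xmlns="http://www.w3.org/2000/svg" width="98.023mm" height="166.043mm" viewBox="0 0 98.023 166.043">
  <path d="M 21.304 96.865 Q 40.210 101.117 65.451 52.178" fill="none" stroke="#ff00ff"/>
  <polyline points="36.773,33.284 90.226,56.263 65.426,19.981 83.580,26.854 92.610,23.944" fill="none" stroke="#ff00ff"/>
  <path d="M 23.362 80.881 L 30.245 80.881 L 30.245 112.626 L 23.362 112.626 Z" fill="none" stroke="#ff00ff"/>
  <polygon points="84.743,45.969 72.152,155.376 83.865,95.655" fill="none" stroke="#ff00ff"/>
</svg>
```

Since the viewBox matches the mm dimensions, user units are millimetres directly. The only transform is the Y-flip y_m = 166.043 − y_svg.

Shape 1 is a quadratic bezier drawn with `<path>`. Its stroke #ff00ff means cut at S873, F1259. After flipping Y the toolpath is (21.304,69.178) → (31.153,70.376) → (41.794,78.224) → (53.226,92.720) → (65.451,113.865).

Shape 2 is a open polyline drawn with `<polyline>`. Its stroke #ff00ff means cut at S873, F1259. After flipping Y the toolpath is (36.773,132.759) → (90.226,109.780) → (65.426,146.062) → (83.580,139.189) → (92.610,142.099).

Shape 3 is a rectangle drawn with `<path>`. Its stroke #ff00ff means cut at S873, F1259. After flipping Y the toolpath is (23.362,85.162) → (30.245,85.162) → (30.245,53.417) → (23.362,53.417) → (23.362,85.162), returning to the start.

Shape 4 is a closed polygon drawn with `<polygon>`. Its stroke #ff00ff means cut at S873, F1259. After flipping Y the toolpath is (84.743,120.074) → (72.152,10.667) → (83.865,70.388) → (84.743,120.074), returning to the start.

; LightBurn 1.4.05
; GRBL device profile, absolute coords
G21
G90
G0 X21.304 Y69.178
M4 S873
G1 X31.153 Y70.376 F1259
G1 X41.794 Y78.224 F1259
G1 X53.226 Y92.720 F1259
G1 X65.451 Y113.865 F1259
M5
G0 X36.773 Y132.759
M4 S873
G1 X90.226 Y109.780 F1259
G1 X65.426 Y146.062 F1259
G1 X83.580 Y139.189 F1259
G1 X92.610 Y142.099 F1259
M5
G0 X23.362 Y85.162
M4 S873
G1 X30.245 Y85.162 F1259
G1 X30.245 Y53.417 F1259
G1 X23.362 Y53.417 F1259
G1 X23.362 Y85.162 F1259
M5
G0 X84.743 Y120.074
M4 S873
G1 X72.152 Y10.667 F1259
G1 X83.865 Y70.388 F1259
G1 X84.743 Y120.074 F1259
M5
G0 X0.000 Y0.000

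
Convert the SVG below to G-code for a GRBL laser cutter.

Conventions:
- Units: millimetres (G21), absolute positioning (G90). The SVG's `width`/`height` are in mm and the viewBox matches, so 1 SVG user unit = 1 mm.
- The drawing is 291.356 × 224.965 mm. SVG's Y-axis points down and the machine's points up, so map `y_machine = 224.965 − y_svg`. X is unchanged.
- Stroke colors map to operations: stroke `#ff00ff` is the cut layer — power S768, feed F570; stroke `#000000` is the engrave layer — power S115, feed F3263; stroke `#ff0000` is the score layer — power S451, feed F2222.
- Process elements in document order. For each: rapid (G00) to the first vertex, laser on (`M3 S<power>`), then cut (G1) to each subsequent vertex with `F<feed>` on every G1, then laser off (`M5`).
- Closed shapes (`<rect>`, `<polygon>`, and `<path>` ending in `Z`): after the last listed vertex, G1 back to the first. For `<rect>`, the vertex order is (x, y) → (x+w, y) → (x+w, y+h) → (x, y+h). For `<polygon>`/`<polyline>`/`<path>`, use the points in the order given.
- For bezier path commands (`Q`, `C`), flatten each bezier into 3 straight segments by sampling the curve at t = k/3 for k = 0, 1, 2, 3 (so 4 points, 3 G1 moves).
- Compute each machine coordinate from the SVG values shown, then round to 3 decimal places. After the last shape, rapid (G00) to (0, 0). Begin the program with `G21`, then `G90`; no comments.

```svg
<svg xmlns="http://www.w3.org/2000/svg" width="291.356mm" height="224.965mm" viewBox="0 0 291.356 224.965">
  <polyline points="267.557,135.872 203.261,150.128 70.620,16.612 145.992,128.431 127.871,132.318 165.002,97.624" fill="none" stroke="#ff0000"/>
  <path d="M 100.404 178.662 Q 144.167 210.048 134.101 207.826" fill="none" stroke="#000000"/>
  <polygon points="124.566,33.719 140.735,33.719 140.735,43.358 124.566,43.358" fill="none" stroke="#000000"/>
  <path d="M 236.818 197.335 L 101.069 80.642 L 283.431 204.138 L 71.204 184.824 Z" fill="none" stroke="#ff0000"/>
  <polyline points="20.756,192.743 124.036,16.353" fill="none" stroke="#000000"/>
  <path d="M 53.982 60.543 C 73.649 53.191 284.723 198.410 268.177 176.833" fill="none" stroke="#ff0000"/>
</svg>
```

1 u = 1 mm; y_m = 224.965 − y.

[1] `<polyline>` open polyline, #ff0000→score S451 F2222: (267.557,89.093) → (203.261,74.837) → (70.620,208.353) → (145.992,96.534) → (127.871,92.647) → (165.002,127.341)

[2] `<path>` quadratic bezier, #000000→engrave S115 F3263: (100.404,46.303) → (123.598,29.113) → (134.831,19.392) → (134.101,17.139)

[3] `<polygon>` rectangle, #000000→engrave S115 F3263: (124.566,191.246) → (140.735,191.246) → (140.735,181.607) → (124.566,181.607) → (124.566,191.246) (closed)

[4] `<path>` closed polygon, #ff0000→score S451 F2222: (236.818,27.630) → (101.069,144.323) → (283.431,20.827) → (71.204,40.141) → (236.818,27.630) (closed)

[5] `<polyline>` line segment, #000000→engrave S115 F3263: (20.756,32.222) → (124.036,208.612)

[6] `<path>` cubic bezier, #ff0000→score S451 F2222: (53.982,164.422) → (121.932,132.745) → (224.369,70.325) → (268.177,48.132)

G21
G90
G00 X267.557 Y89.093
M3 S451
G1 X203.261 Y74.837 F2222
G1 X70.620 Y208.353 F2222
G1 X145.992 Y96.534 F2222
G1 X127.871 Y92.647 F2222
G1 X165.002 Y127.341 F2222
M5
G00 X100.404 Y46.303
M3 S115
G1 X123.598 Y29.113 F3263
G1 X134.831 Y19.392 F3263
G1 X134.101 Y17.139 F3263
M5
G00 X124.566 Y191.246
M3 S115
G1 X140.735 Y191.246 F3263
G1 X140.735 Y181.607 F3263
G1 X124.566 Y181.607 F3263
G1 X124.566 Y191.246 F3263
M5
G00 X236.818 Y27.630
M3 S451
G1 X101.069 Y144.323 F2222
G1 X283.431 Y20.827 F2222
G1 X71.204 Y40.141 F2222
G1 X236.818 Y27.630 F2222
M5
G00 X20.756 Y32.222
M3 S115
G1 X124.036 Y208.612 F3263
M5
G00 X53.982 Y164.422
M3 S451
G1 X121.932 Y132.745 F2222
G1 X224.369 Y70.325 F2222
G1 X268.177 Y48.132 F2222
M5
G00 X0.000 Y0.000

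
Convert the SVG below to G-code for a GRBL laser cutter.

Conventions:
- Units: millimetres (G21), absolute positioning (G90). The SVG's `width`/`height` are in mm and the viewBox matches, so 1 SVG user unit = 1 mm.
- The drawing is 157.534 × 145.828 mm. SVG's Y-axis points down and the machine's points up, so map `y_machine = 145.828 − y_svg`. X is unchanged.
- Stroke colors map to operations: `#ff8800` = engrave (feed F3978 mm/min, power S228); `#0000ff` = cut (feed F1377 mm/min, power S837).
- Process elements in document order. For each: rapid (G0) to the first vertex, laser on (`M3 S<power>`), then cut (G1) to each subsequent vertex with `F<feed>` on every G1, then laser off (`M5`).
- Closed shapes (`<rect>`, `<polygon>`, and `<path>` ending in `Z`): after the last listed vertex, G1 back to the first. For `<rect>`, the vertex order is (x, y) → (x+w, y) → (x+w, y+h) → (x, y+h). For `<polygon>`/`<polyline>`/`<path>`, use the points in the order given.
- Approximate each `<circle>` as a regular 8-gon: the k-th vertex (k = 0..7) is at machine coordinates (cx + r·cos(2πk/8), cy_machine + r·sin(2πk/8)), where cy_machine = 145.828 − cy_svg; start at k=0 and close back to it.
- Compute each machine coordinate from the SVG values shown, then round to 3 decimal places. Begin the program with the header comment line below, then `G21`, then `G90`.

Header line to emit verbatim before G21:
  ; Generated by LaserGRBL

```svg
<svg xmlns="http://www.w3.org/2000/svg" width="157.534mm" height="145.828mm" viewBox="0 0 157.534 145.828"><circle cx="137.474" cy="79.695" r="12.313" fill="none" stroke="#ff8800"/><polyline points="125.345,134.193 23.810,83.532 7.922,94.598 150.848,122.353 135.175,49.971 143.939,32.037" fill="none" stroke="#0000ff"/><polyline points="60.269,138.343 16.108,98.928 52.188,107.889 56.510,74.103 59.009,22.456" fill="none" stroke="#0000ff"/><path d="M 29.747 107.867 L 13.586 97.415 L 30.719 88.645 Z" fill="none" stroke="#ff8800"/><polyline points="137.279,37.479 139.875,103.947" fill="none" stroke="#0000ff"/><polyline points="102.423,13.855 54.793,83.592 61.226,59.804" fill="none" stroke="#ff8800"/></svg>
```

Since the viewBox matches the mm dimensions, user units are millimetres directly. The only transform is the Y-flip y_m = 145.828 − y_svg.

Shape 1 is a circle drawn with `<circle>`. Its stroke #ff8800 means engrave at S228, F3978. After flipping Y the toolpath is (149.787,66.133) → (146.181,74.840) → (137.474,78.446) → (128.767,74.840) → (125.161,66.133) → (128.767,57.426) → (137.474,53.820) → (146.181,57.426) → (149.787,66.133), returning to the start.

Shape 2 is a open polyline drawn with `<polyline>`. Its stroke #0000ff means cut at S837, F1377. After flipping Y the toolpath is (125.345,11.635) → (23.810,62.296) → (7.922,51.230) → (150.848,23.475) → (135.175,95.857) → (143.939,113.791).

Shape 3 is a open polyline drawn with `<polyline>`. Its stroke #0000ff means cut at S837, F1377. After flipping Y the toolpath is (60.269,7.485) → (16.108,46.900) → (52.188,37.939) → (56.510,71.725) → (59.009,123.372).

Shape 4 is a regular polygon drawn with `<path>`. Its stroke #ff8800 means engrave at S228, F3978. After flipping Y the toolpath is (29.747,37.961) → (13.586,48.413) → (30.719,57.183) → (29.747,37.961), returning to the start.

Shape 5 is a line segment drawn with `<polyline>`. Its stroke #0000ff means cut at S837, F1377. After flipping Y the toolpath is (137.279,108.349) → (139.875,41.881).

Shape 6 is a open polyline drawn with `<polyline>`. Its stroke #ff8800 means engrave at S228, F3978. After flipping Y the toolpath is (102.423,131.973) → (54.793,62.236) → (61.226,86.024).

; Generated by LaserGRBL
G21
G90
G0 X149.787 Y66.133
M3 S228
G1 X146.181 Y74.840 F3978
G1 X137.474 Y78.446 F3978
G1 X128.767 Y74.840 F3978
G1 X125.161 Y66.133 F3978
G1 X128.767 Y57.426 F3978
G1 X137.474 Y53.820 F3978
G1 X146.181 Y57.426 F3978
G1 X149.787 Y66.133 F3978
M5
G0 X125.345 Y11.635
M3 S837
G1 X23.810 Y62.296 F1377
G1 X7.922 Y51.230 F1377
G1 X150.848 Y23.475 F1377
G1 X135.175 Y95.857 F1377
G1 X143.939 Y113.791 F1377
M5
G0 X60.269 Y7.485
M3 S837
G1 X16.108 Y46.900 F1377
G1 X52.188 Y37.939 F1377
G1 X56.510 Y71.725 F1377
G1 X59.009 Y123.372 F1377
M5
G0 X29.747 Y37.961
M3 S228
G1 X13.586 Y48.413 F3978
G1 X30.719 Y57.183 F3978
G1 X29.747 Y37.961 F3978
M5
G0 X137.279 Y108.349
M3 S837
G1 X139.875 Y41.881 F1377
M5
G0 X102.423 Y131.973
M3 S228
G1 X54.793 Y62.236 F3978
G1 X61.226 Y86.024 F3978
M5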